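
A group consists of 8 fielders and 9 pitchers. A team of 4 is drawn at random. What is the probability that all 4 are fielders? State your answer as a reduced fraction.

1/34

There are C(17,4) = 2380 possible selections.
Selections with all fielders: C(8,4) = 70.
Probability = 70/2380 = 1/34.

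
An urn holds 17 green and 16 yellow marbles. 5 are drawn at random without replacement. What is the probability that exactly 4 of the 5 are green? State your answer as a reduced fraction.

4760/29667

There are C(33,5) = 237336 ways to choose 5 from 33.
Selections with exactly 4 green: choose 4 of the 17 green and 1 of the 16 yellow, C(17,4)·C(16,1) = 2380·16 = 38080.
Probability = 38080/237336 = 4760/29667.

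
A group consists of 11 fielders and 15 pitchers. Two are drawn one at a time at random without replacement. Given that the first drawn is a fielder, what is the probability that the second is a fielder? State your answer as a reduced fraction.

2/5

After removing one fielder, 25 remain: 10 fielders and 15 pitchers.
So the probability the next is a fielder is 10/25 = 2/5.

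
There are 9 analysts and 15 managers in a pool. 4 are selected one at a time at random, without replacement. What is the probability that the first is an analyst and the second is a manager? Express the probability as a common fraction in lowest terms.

45/184

Multiply the conditional probabilities at each draw: 9/24 · 15/23 = 135/552 = 45/184.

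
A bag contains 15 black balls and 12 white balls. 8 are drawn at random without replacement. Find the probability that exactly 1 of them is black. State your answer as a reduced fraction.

8/1495

The sample space is all 8-subsets of the 27: C(27,8) = 2220075.
Selections with exactly 1 black: choose 1 of the 15 black and 7 of the 12 white, C(15,1)·C(12,7) = 15·792 = 11880.
Probability = 11880/2220075 = 8/1495.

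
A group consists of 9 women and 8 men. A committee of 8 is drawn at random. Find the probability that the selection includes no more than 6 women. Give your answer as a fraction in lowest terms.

Total selections: C(17,8) = 24310.
Count the complement (more than 6 women): C(9,7)·C(8,1) + C(9,8)·C(8,0) = 288 + 9 = 297.
Probability = 1 − 297/24310 = 24013/24310 = 2183/2210.

2183/2210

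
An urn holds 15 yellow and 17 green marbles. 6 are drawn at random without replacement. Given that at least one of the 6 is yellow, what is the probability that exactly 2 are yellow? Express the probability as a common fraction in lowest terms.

Work in counts. Selections with at least one yellow: C(32,6) − C(17,6) = 906192 − 12376 = 893816.
Of those, selections where exactly 2 are yellow: C(15,2)·C(17,4) = 105·2380 = 249900.
Conditional probability = 249900/893816 = 8925/31922.

8925/31922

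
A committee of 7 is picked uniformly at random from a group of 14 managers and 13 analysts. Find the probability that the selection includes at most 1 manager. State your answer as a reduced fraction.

There are C(27,7) = 888030 ways to choose the 7.
Favorable selections (at most 1 manager): C(14,0)·C(13,7) + C(14,1)·C(13,6) = 1716 + 24024 = 25740.
Probability = 25740/888030 = 2/69.

2/69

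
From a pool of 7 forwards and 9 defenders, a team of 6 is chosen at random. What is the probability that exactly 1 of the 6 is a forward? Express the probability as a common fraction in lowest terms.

There are C(16,6) = 8008 ways to choose 6 from 16.
Selections with exactly 1 forward: choose 1 of the 7 forwards and 5 of the 9 defenders, C(7,1)·C(9,5) = 7·126 = 882.
Probability = 882/8008 = 63/572.

63/572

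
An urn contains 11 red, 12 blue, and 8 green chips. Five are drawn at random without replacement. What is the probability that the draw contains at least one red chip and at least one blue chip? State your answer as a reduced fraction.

20405/24273

There are C(31,5) = 169911 possible draws.
By inclusion-exclusion on the complements, draws missing all red or all blue: C(20,5) + C(19,5) − C(8,5) = 15504 + 11628 − 56 = 27076.
So draws with at least one of each: 169911 − 27076 = 142835, probability 142835/169911 = 20405/24273.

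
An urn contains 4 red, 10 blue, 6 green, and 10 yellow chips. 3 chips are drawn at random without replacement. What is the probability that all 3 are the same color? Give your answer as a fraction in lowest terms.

There are C(30,3) = 4060 ways to draw 3 chips.
All same color: C(4,3) + C(10,3) + C(6,3) + C(10,3) = 4 + 120 + 20 + 120 = 264.
Probability = 264/4060 = 66/1015.

66/1015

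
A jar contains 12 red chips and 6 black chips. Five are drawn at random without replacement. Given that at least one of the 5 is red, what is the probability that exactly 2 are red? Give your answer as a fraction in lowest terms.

Work in counts. Selections with at least one red: C(18,5) − C(6,5) = 8568 − 6 = 8562.
Of those, selections where exactly 2 are red: C(12,2)·C(6,3) = 66·20 = 1320.
Conditional probability = 1320/8562 = 220/1427.

220/1427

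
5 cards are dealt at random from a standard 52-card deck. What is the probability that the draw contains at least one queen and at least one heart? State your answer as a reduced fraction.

229297/866320

There are C(52,5) = 2598960 possible draws.
By inclusion-exclusion on the complements, draws missing all queens or all hearts: C(48,5) + C(39,5) − C(36,5) = 1712304 + 575757 − 376992 = 1911069.
So draws with at least one of each: 2598960 − 1911069 = 687891, probability 687891/2598960 = 229297/866320.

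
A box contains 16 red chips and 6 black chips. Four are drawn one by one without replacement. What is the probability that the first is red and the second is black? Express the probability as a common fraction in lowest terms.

16/77

Multiply the conditional probabilities at each draw: 16/22 · 6/21 = 96/462 = 16/77.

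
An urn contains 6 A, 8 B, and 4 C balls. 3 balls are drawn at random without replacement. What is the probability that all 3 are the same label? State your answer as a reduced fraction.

There are C(18,3) = 816 ways to draw 3 balls.
All same label: C(6,3) + C(8,3) + C(4,3) = 20 + 56 + 4 = 80.
Probability = 80/816 = 5/51.

5/51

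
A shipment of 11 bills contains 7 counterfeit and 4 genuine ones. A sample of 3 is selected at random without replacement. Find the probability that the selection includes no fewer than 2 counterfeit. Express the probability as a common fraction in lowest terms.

119/165

There are C(11,3) = 165 ways to choose the 3.
Favorable selections (no fewer than 2 counterfeit): C(7,2)·C(4,1) + C(7,3)·C(4,0) = 84 + 35 = 119.
Probability = 119/165.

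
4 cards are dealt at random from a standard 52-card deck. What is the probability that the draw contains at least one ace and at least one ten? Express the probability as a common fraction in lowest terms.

1332/20825

There are C(52,4) = 270725 possible draws.
By inclusion-exclusion on the complements, draws missing all aces or all tens: C(48,4) + C(48,4) − C(44,4) = 194580 + 194580 − 135751 = 253409.
So draws with at least one of each: 270725 − 253409 = 17316, probability 17316/270725 = 1332/20825.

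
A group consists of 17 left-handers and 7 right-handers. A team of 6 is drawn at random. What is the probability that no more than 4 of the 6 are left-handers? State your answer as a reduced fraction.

There are C(24,6) = 134596 ways to choose the 6.
Count the complement (more than 4 left-handers): C(17,5)·C(7,1) + C(17,6)·C(7,0) = 43316 + 12376 = 55692.
Probability = 1 − 55692/134596 = 78904/134596 = 2818/4807.

2818/4807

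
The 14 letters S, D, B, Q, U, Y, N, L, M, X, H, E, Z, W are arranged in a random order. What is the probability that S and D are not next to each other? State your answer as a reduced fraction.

There are 14! = 87178291200 arrangements.
Arrangements with S and D adjacent: 2·13! = 12454041600.
So not adjacent: 87178291200 − 12454041600 = 74724249600, probability 74724249600/87178291200 = 6/7.

6/7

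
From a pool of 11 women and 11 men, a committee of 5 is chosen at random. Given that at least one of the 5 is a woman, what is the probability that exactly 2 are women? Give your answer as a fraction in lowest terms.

275/784

Work in counts. Selections with at least one woman: C(22,5) − C(11,5) = 26334 − 462 = 25872.
Of those, selections where exactly 2 are women: C(11,2)·C(11,3) = 55·165 = 9075.
Conditional probability = 9075/25872 = 275/784.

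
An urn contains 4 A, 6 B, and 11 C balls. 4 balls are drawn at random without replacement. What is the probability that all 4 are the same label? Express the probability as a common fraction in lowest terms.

346/5985

There are C(21,4) = 5985 ways to draw 4 balls.
All same label: C(4,4) + C(6,4) + C(11,4) = 1 + 15 + 330 = 346.
Probability = 346/5985.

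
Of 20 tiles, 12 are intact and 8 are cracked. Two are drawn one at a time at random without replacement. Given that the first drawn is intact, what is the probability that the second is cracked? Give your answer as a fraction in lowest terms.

After removing one intact, 19 remain: 11 intact and 8 cracked.
So the probability the next is cracked is 8/19.

8/19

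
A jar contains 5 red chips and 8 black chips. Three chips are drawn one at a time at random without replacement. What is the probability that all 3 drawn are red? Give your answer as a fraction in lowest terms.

Multiply the conditional probabilities at each draw: 5/13 · 4/12 · 3/11 = 60/1716 = 5/143.

5/143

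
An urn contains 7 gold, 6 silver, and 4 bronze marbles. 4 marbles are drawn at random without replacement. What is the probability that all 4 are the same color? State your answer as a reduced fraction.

There are C(17,4) = 2380 ways to draw 4 marbles.
All same color: C(7,4) + C(6,4) + C(4,4) = 35 + 15 + 1 = 51.
Probability = 51/2380 = 3/140.

3/140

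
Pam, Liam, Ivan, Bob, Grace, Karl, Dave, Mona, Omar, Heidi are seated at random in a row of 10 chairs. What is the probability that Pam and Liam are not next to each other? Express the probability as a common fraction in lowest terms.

There are 10! = 3628800 arrangements.
Arrangements with Pam and Liam adjacent: 2·9! = 725760.
So not adjacent: 3628800 − 725760 = 2903040, probability 2903040/3628800 = 4/5.

4/5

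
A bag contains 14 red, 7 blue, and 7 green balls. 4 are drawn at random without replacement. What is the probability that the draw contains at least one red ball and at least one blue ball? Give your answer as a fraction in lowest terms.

644/975

There are C(28,4) = 20475 possible draws.
By inclusion-exclusion on the complements, draws missing all red or all blue: C(14,4) + C(21,4) − C(7,4) = 1001 + 5985 − 35 = 6951.
So draws with at least one of each: 20475 − 6951 = 13524, probability 13524/20475 = 644/975.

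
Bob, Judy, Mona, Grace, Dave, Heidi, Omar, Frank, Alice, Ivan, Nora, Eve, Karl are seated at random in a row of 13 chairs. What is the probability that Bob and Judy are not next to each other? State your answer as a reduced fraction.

There are 13! = 6227020800 arrangements.
Arrangements with Bob and Judy adjacent: 2·12! = 958003200.
So not adjacent: 6227020800 − 958003200 = 5269017600, probability 5269017600/6227020800 = 11/13.

11/13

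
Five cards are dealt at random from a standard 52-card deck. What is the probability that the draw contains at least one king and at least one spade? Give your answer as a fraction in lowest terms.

There are C(52,5) = 2598960 possible draws.
By inclusion-exclusion on the complements, draws missing all kings or all spades: C(48,5) + C(39,5) − C(36,5) = 1712304 + 575757 − 376992 = 1911069.
So draws with at least one of each: 2598960 − 1911069 = 687891, probability 687891/2598960 = 229297/866320.

229297/866320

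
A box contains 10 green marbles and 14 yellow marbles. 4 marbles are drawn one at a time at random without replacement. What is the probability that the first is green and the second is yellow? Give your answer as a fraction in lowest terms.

35/138

Multiply the conditional probabilities at each draw: 10/24 · 14/23 = 140/552 = 35/138.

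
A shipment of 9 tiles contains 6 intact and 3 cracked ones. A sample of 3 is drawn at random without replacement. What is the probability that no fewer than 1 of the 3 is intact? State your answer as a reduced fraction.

Total selections: C(9,3) = 84.
The complement is all 3 are cracked: C(3,3) = 1.
Probability = 1 − 1/84 = 83/84.

83/84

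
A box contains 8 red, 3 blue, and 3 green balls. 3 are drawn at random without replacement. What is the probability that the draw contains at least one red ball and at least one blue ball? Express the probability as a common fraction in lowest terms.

45/91

There are C(14,3) = 364 possible draws.
By inclusion-exclusion on the complements, draws missing all red or all blue: C(6,3) + C(11,3) − C(3,3) = 20 + 165 − 1 = 184.
So draws with at least one of each: 364 − 184 = 180, probability 180/364 = 45/91.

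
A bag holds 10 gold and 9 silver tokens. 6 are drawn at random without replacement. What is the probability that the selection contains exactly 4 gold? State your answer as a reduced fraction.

90/323

Total number of selections: C(19,6) = 27132.
Selections with exactly 4 gold: choose 4 of the 10 gold and 2 of the 9 silver, C(10,4)·C(9,2) = 210·36 = 7560.
Probability = 7560/27132 = 90/323.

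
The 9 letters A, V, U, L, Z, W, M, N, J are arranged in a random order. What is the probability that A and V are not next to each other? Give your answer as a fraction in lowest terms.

There are 9! = 362880 arrangements.
Arrangements with A and V adjacent: 2·8! = 80640.
So not adjacent: 362880 − 80640 = 282240, probability 282240/362880 = 7/9.

7/9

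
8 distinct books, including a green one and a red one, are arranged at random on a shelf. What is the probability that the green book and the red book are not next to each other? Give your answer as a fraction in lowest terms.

3/4

There are 8! = 40320 arrangements.
Arrangements with the green book and the red book adjacent: 2·7! = 10080.
So not adjacent: 40320 − 10080 = 30240, probability 30240/40320 = 3/4.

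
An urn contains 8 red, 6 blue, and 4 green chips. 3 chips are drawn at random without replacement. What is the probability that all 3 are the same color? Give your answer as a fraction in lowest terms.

5/51

There are C(18,3) = 816 ways to draw 3 chips.
All same color: C(8,3) + C(6,3) + C(4,3) = 56 + 20 + 4 = 80.
Probability = 80/816 = 5/51.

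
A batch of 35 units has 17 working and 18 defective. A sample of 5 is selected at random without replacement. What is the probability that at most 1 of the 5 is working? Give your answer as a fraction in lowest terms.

81/434

There are C(35,5) = 324632 ways to choose the 5.
Favorable selections (at most 1 working): C(17,0)·C(18,5) + C(17,1)·C(18,4) = 8568 + 52020 = 60588.
Probability = 60588/324632 = 81/434.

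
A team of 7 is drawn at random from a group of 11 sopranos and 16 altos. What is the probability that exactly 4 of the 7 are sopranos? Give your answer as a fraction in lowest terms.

560/2691

Total number of selections: C(27,7) = 888030.
Selections with exactly 4 sopranos: choose 4 of the 11 sopranos and 3 of the 16 altos, C(11,4)·C(16,3) = 330·560 = 184800.
Probability = 184800/888030 = 560/2691.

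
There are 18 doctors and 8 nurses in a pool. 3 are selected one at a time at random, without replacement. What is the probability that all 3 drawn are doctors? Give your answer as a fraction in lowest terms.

102/325

Multiply the conditional probabilities at each draw: 18/26 · 17/25 · 16/24 = 4896/15600 = 102/325.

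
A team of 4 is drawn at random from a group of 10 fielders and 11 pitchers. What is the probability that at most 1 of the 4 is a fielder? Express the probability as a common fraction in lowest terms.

There are C(21,4) = 5985 ways to choose the 4.
Favorable selections (at most 1 fielder): C(10,0)·C(11,4) + C(10,1)·C(11,3) = 330 + 1650 = 1980.
Probability = 1980/5985 = 44/133.

44/133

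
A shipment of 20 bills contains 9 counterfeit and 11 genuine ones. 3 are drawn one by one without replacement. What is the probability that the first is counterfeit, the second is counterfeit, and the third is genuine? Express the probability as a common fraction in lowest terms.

11/95

Multiply the conditional probabilities at each draw: 9/20 · 8/19 · 11/18 = 792/6840 = 11/95.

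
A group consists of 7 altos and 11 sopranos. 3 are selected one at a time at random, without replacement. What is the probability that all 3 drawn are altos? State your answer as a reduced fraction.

35/816

Multiply the conditional probabilities at each draw: 7/18 · 6/17 · 5/16 = 210/4896 = 35/816.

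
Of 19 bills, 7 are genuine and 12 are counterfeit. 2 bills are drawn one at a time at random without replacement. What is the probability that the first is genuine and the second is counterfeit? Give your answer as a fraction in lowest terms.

14/57

Multiply the conditional probabilities at each draw: 7/19 · 12/18 = 84/342 = 14/57.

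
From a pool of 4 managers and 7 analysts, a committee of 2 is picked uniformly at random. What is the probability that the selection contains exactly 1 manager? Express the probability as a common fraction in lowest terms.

28/55

There are C(11,2) = 55 ways to choose 2 from 11.
Selections with exactly 1 manager: choose 1 of the 4 managers and 1 of the 7 analysts, C(4,1)·C(7,1) = 4·7 = 28.
Probability = 28/55.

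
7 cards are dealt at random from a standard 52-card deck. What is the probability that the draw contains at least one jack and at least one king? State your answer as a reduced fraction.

There are C(52,7) = 133784560 possible draws.
By inclusion-exclusion on the complements, draws missing all jacks or all kings: C(48,7) + C(48,7) − C(44,7) = 73629072 + 73629072 − 38320568 = 108937576.
So draws with at least one of each: 133784560 − 108937576 = 24846984, probability 24846984/133784560 = 3105873/16723070.

3105873/16723070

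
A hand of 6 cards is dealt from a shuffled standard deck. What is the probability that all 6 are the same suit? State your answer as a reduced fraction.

66/195755

There are C(52,6) = 20358520 possible 6-card hands.
Hands of one suit: 4 suits × C(13,6) = 4·1716 = 6864.
Probability = 6864/20358520 = 66/195755.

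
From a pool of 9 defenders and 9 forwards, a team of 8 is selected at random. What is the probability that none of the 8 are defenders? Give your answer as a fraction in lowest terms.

1/4862

There are C(18,8) = 43758 possible selections.
Selections with no defenders (all forwards): C(9,8) = 9.
Probability = 9/43758 = 1/4862.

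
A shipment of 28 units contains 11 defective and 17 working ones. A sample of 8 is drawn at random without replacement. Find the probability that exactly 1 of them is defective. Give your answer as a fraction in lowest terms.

Total number of selections: C(28,8) = 3108105.
Selections with exactly 1 defective: choose 1 of the 11 defective and 7 of the 17 working, C(11,1)·C(17,7) = 11·19448 = 213928.
Probability = 213928/3108105 = 1496/21735.

1496/21735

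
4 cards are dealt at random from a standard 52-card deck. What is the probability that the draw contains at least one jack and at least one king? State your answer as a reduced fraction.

There are C(52,4) = 270725 possible draws.
By inclusion-exclusion on the complements, draws missing all jacks or all kings: C(48,4) + C(48,4) − C(44,4) = 194580 + 194580 − 135751 = 253409.
So draws with at least one of each: 270725 − 253409 = 17316, probability 17316/270725 = 1332/20825.

1332/20825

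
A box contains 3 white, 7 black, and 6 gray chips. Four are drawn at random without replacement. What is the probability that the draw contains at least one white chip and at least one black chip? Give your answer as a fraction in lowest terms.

71/130

There are C(16,4) = 1820 possible draws.
By inclusion-exclusion on the complements, draws missing all white or all black: C(13,4) + C(9,4) − C(6,4) = 715 + 126 − 15 = 826.
So draws with at least one of each: 1820 − 826 = 994, probability 994/1820 = 71/130.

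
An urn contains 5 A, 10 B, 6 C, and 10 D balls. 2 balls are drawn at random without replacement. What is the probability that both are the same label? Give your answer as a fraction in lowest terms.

23/93

There are C(31,2) = 465 ways to draw 2 balls.
All same label: C(5,2) + C(10,2) + C(6,2) + C(10,2) = 10 + 45 + 15 + 45 = 115.
Probability = 115/465 = 23/93.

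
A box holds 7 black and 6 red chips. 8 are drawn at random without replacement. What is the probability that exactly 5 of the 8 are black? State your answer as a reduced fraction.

140/429

The sample space is all 8-subsets of the 13: C(13,8) = 1287.
Selections with exactly 5 black: choose 5 of the 7 black and 3 of the 6 red, C(7,5)·C(6,3) = 21·20 = 420.
Probability = 420/1287 = 140/429.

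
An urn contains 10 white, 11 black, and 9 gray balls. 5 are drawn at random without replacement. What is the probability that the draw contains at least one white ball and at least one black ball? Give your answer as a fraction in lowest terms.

There are C(30,5) = 142506 possible draws.
By inclusion-exclusion on the complements, draws missing all white or all black: C(20,5) + C(19,5) − C(9,5) = 15504 + 11628 − 126 = 27006.
So draws with at least one of each: 142506 − 27006 = 115500, probability 115500/142506 = 2750/3393.

2750/3393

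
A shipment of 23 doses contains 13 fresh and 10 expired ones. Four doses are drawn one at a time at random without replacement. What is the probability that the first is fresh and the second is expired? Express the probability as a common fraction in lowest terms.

65/253

Multiply the conditional probabilities at each draw: 13/23 · 10/22 = 130/506 = 65/253.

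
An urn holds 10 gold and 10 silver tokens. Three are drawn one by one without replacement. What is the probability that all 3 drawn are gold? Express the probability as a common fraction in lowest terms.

2/19

Multiply the conditional probabilities at each draw: 10/20 · 9/19 · 8/18 = 720/6840 = 2/19.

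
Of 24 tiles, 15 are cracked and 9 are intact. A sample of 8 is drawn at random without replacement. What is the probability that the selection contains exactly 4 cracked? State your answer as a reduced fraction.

There are C(24,8) = 735471 ways to choose 8 from 24.
Selections with exactly 4 cracked: choose 4 of the 15 cracked and 4 of the 9 intact, C(15,4)·C(9,4) = 1365·126 = 171990.
Probability = 171990/735471 = 19110/81719.

19110/81719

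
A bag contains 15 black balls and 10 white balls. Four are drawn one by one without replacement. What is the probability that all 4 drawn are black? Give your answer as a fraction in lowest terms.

Multiply the conditional probabilities at each draw: 15/25 · 14/24 · 13/23 · 12/22 = 32760/303600 = 273/2530.

273/2530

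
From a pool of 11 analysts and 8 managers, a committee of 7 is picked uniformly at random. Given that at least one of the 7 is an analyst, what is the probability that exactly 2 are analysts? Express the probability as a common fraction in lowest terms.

Work in counts. Selections with at least one analyst: C(19,7) − C(8,7) = 50388 − 8 = 50380.
Of those, selections where exactly 2 are analysts: C(11,2)·C(8,5) = 55·56 = 3080.
Conditional probability = 3080/50380 = 14/229.

14/229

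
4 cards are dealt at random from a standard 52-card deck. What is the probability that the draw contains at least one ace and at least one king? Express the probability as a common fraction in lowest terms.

1332/20825

There are C(52,4) = 270725 possible draws.
By inclusion-exclusion on the complements, draws missing all aces or all kings: C(48,4) + C(48,4) − C(44,4) = 194580 + 194580 − 135751 = 253409.
So draws with at least one of each: 270725 − 253409 = 17316, probability 17316/270725 = 1332/20825.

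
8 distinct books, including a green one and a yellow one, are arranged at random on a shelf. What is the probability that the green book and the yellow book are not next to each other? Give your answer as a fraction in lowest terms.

There are 8! = 40320 arrangements.
Arrangements with the green book and the yellow book adjacent: 2·7! = 10080.
So not adjacent: 40320 − 10080 = 30240, probability 30240/40320 = 3/4.

3/4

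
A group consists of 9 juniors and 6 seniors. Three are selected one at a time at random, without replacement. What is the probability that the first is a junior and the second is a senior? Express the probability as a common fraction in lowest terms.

9/35

Multiply the conditional probabilities at each draw: 9/15 · 6/14 = 54/210 = 9/35.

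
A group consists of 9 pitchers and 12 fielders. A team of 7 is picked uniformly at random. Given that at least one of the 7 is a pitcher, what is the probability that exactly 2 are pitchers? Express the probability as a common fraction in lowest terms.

Work in counts. Selections with at least one pitcher: C(21,7) − C(12,7) = 116280 − 792 = 115488.
Of those, selections where exactly 2 are pitchers: C(9,2)·C(12,5) = 36·792 = 28512.
Conditional probability = 28512/115488 = 99/401.

99/401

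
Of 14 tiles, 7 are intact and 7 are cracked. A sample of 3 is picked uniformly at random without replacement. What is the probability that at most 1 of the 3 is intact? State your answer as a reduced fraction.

1/2

Total selections: C(14,3) = 364.
Favorable selections (at most 1 intact): C(7,0)·C(7,3) + C(7,1)·C(7,2) = 35 + 147 = 182.
Probability = 182/364 = 1/2.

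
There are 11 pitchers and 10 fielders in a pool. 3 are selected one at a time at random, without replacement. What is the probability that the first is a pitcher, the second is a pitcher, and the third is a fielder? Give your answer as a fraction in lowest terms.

Multiply the conditional probabilities at each draw: 11/21 · 10/20 · 10/19 = 1100/7980 = 55/399.

55/399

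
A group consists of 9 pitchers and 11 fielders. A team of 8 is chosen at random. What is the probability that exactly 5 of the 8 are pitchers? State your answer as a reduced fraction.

There are C(20,8) = 125970 ways to choose 8 from 20.
Selections with exactly 5 pitchers: choose 5 of the 9 pitchers and 3 of the 11 fielders, C(9,5)·C(11,3) = 126·165 = 20790.
Probability = 20790/125970 = 693/4199.

693/4199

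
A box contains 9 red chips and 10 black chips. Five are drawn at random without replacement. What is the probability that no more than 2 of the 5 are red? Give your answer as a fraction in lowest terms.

Total selections: C(19,5) = 11628.
Favorable selections (no more than 2 red): C(9,0)·C(10,5) + C(9,1)·C(10,4) + C(9,2)·C(10,3) = 252 + 1890 + 4320 = 6462.
Probability = 6462/11628 = 359/646.

359/646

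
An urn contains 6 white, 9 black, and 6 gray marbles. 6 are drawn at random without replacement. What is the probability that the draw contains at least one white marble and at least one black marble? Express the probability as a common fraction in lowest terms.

106/119

There are C(21,6) = 54264 possible draws.
By inclusion-exclusion on the complements, draws missing all white or all black: C(15,6) + C(12,6) − C(6,6) = 5005 + 924 − 1 = 5928.
So draws with at least one of each: 54264 − 5928 = 48336, probability 48336/54264 = 106/119.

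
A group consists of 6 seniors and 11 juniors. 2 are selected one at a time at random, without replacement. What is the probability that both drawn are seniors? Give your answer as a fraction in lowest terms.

15/136

Multiply the conditional probabilities at each draw: 6/17 · 5/16 = 30/272 = 15/136.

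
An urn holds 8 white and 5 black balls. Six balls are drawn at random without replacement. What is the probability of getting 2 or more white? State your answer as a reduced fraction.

427/429

Total selections: C(13,6) = 1716.
The complement is exactly 1 white: C(8,1)·C(5,5) = 8.
Probability = 1 − 8/1716 = 1708/1716 = 427/429.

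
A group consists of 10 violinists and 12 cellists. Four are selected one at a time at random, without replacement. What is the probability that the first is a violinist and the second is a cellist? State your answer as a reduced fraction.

Multiply the conditional probabilities at each draw: 10/22 · 12/21 = 120/462 = 20/77.

20/77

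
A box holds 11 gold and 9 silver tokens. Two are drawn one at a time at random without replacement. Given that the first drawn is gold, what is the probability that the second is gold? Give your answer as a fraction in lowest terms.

10/19

After removing one gold, 19 remain: 10 gold and 9 silver.
So the probability the next is gold is 10/19.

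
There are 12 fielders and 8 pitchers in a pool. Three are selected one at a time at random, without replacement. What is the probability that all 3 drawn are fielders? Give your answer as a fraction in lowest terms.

Multiply the conditional probabilities at each draw: 12/20 · 11/19 · 10/18 = 1320/6840 = 11/57.

11/57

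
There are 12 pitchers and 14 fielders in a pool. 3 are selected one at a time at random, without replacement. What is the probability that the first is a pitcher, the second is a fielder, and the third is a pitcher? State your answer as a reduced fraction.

Multiply the conditional probabilities at each draw: 12/26 · 14/25 · 11/24 = 1848/15600 = 77/650.

77/650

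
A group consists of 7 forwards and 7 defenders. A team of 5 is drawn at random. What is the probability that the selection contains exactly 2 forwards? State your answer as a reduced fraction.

105/286

The sample space is all 5-subsets of the 14: C(14,5) = 2002.
Selections with exactly 2 forwards: choose 2 of the 7 forwards and 3 of the 7 defenders, C(7,2)·C(7,3) = 21·35 = 735.
Probability = 735/2002 = 105/286.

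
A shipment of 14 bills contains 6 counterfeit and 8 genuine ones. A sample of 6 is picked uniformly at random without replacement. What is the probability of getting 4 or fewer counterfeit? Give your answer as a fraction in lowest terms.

There are C(14,6) = 3003 ways to choose the 6.
Count the complement (more than 4 counterfeit): C(6,5)·C(8,1) + C(6,6)·C(8,0) = 48 + 1 = 49.
Probability = 1 − 49/3003 = 2954/3003 = 422/429.

422/429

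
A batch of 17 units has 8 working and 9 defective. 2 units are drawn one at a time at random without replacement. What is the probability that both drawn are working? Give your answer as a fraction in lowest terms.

7/34

Multiply the conditional probabilities at each draw: 8/17 · 7/16 = 56/272 = 7/34.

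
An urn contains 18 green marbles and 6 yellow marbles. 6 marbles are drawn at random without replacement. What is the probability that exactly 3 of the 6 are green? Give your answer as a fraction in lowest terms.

4080/33649

There are C(24,6) = 134596 ways to choose 6 from 24.
Selections with exactly 3 green: choose 3 of the 18 green and 3 of the 6 yellow, C(18,3)·C(6,3) = 816·20 = 16320.
Probability = 16320/134596 = 4080/33649.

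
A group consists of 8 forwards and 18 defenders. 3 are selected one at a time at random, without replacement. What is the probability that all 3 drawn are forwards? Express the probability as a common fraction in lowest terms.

7/325

Multiply the conditional probabilities at each draw: 8/26 · 7/25 · 6/24 = 336/15600 = 7/325.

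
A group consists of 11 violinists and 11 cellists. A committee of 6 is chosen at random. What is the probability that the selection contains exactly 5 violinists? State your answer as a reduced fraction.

22/323

The sample space is all 6-subsets of the 22: C(22,6) = 74613.
Selections with exactly 5 violinists: choose 5 of the 11 violinists and 1 of the 11 cellists, C(11,5)·C(11,1) = 462·11 = 5082.
Probability = 5082/74613 = 22/323.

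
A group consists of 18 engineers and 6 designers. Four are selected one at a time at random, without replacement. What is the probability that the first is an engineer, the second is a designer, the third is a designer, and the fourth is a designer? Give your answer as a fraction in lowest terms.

15/1771

Multiply the conditional probabilities at each draw: 18/24 · 6/23 · 5/22 · 4/21 = 2160/255024 = 15/1771.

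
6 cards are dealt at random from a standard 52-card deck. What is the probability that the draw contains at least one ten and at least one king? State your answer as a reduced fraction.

718637/5089630

There are C(52,6) = 20358520 possible draws.
By inclusion-exclusion on the complements, draws missing all tens or all kings: C(48,6) + C(48,6) − C(44,6) = 12271512 + 12271512 − 7059052 = 17483972.
So draws with at least one of each: 20358520 − 17483972 = 2874548, probability 2874548/20358520 = 718637/5089630.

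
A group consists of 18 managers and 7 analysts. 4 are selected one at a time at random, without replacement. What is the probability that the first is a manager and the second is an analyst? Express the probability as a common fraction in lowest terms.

21/100

Multiply the conditional probabilities at each draw: 18/25 · 7/24 = 126/600 = 21/100.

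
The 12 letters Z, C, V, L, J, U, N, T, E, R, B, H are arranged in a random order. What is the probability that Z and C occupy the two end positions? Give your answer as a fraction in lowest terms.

There are 12! = 479001600 arrangements.
Place Z and C at the ends in 2 ways, arrange the remaining 10 in 10! = 3628800 ways: 2·3628800 = 7257600.
Probability = 7257600/479001600 = 1/66.

1/66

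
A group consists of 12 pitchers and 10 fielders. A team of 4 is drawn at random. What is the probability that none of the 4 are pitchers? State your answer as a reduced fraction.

6/209

There are C(22,4) = 7315 possible selections.
Selections with no pitchers (all fielders): C(10,4) = 210.
Probability = 210/7315 = 6/209.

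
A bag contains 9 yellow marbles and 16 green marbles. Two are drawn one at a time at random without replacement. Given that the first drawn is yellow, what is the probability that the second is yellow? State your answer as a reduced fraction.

After removing one yellow, 24 remain: 8 yellow and 16 green.
So the probability the next is yellow is 8/24 = 1/3.

1/3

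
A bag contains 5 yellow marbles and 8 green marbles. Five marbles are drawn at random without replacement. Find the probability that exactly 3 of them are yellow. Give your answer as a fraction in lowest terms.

280/1287

There are C(13,5) = 1287 ways to choose 5 from 13.
Selections with exactly 3 yellow: choose 3 of the 5 yellow and 2 of the 8 green, C(5,3)·C(8,2) = 10·28 = 280.
Probability = 280/1287.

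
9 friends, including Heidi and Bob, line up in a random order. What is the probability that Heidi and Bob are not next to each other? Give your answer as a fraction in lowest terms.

There are 9! = 362880 arrangements.
Arrangements with Heidi and Bob adjacent: 2·8! = 80640.
So not adjacent: 362880 − 80640 = 282240, probability 282240/362880 = 7/9.

7/9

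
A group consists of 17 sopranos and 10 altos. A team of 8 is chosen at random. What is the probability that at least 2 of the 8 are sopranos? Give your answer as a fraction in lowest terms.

147866/148005

There are C(27,8) = 2220075 ways to choose the 8.
Count the complement (fewer than 2 sopranos): C(17,0)·C(10,8) + C(17,1)·C(10,7) = 45 + 2040 = 2085.
Probability = 1 − 2085/2220075 = 2217990/2220075 = 147866/148005.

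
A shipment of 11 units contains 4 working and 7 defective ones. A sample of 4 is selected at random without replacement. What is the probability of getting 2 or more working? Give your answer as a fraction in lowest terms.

There are C(11,4) = 330 ways to choose the 4.
Count the complement (fewer than 2 working): C(4,0)·C(7,4) + C(4,1)·C(7,3) = 35 + 140 = 175.
Probability = 1 − 175/330 = 155/330 = 31/66.

31/66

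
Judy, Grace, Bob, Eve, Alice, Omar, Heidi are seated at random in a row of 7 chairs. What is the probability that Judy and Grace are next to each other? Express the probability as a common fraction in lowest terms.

2/7

There are 7! = 5040 arrangements.
Treat Judy and Grace as a block: 6! arrangements of the blocks × 2 orders within the block = 2·720 = 1440.
Probability = 1440/5040 = 2/7.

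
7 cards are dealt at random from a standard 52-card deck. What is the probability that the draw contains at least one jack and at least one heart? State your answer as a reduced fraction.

There are C(52,7) = 133784560 possible draws.
By inclusion-exclusion on the complements, draws missing all jacks or all hearts: C(48,7) + C(39,7) − C(36,7) = 73629072 + 15380937 − 8347680 = 80662329.
So draws with at least one of each: 133784560 − 80662329 = 53122231, probability 53122231/133784560.

53122231/133784560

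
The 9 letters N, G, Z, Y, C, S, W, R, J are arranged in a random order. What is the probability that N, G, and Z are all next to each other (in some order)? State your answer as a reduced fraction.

1/12

There are 9! = 362880 arrangements.
Treat the three as one block: 7! placements × 3! orders within the block = 5040·6 = 30240.
Probability = 30240/362880 = 1/12.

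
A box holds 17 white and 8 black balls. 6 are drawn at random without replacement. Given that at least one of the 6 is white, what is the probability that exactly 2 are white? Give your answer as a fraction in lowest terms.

Work in counts. Selections with at least one white: C(25,6) − C(8,6) = 177100 − 28 = 177072.
Of those, selections where exactly 2 are white: C(17,2)·C(8,4) = 136·70 = 9520.
Conditional probability = 9520/177072 = 5/93.

5/93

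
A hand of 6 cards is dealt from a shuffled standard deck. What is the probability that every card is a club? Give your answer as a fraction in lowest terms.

33/391510

There are C(52,6) = 20358520 possible 6-card hands.
Hands that are all clubs: C(13,6) = 1716.
Probability = 1716/20358520 = 33/391510.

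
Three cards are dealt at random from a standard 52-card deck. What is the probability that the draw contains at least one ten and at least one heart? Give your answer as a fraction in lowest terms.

33/260

There are C(52,3) = 22100 possible draws.
By inclusion-exclusion on the complements, draws missing all tens or all hearts: C(48,3) + C(39,3) − C(36,3) = 17296 + 9139 − 7140 = 19295.
So draws with at least one of each: 22100 − 19295 = 2805, probability 2805/22100 = 33/260.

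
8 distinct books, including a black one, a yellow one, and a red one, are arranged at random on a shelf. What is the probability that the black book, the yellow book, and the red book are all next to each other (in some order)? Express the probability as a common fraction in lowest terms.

There are 8! = 40320 arrangements.
Treat the three as one block: 6! placements × 3! orders within the block = 720·6 = 4320.
Probability = 4320/40320 = 3/28.

3/28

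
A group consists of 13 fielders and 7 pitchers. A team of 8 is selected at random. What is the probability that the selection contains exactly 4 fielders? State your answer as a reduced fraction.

385/1938

Total number of selections: C(20,8) = 125970.
Selections with exactly 4 fielders: choose 4 of the 13 fielders and 4 of the 7 pitchers, C(13,4)·C(7,4) = 715·35 = 25025.
Probability = 25025/125970 = 385/1938.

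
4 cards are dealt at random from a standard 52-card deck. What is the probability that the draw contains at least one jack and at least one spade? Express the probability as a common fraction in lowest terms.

52799/270725

There are C(52,4) = 270725 possible draws.
By inclusion-exclusion on the complements, draws missing all jacks or all spades: C(48,4) + C(39,4) − C(36,4) = 194580 + 82251 − 58905 = 217926.
So draws with at least one of each: 270725 − 217926 = 52799, probability 52799/270725.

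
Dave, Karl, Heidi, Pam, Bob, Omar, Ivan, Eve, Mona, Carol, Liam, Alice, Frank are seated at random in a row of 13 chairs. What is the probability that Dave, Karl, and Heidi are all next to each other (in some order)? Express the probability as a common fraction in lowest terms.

1/26

There are 13! = 6227020800 arrangements.
Treat the three as one block: 11! placements × 3! orders within the block = 39916800·6 = 239500800.
Probability = 239500800/6227020800 = 1/26.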